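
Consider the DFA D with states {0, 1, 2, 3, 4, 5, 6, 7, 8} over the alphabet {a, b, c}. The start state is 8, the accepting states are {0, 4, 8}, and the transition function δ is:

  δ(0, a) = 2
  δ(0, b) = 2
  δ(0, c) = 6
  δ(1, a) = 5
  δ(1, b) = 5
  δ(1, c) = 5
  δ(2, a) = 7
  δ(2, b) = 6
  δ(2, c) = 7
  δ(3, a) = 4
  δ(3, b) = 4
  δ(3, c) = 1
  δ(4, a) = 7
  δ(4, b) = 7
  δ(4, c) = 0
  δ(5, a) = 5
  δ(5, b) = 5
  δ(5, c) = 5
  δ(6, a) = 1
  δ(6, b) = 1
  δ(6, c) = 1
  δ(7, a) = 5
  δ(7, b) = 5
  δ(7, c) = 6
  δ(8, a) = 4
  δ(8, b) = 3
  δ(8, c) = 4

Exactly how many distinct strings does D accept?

9

The useful subgraph on states {0, 3, 4, 8} is acyclic, so L(D) is finite; the longest accepting path visits 4 useful states, giving maximum string length 3.
Counting accepting paths from 8 by length: 1 of length 0, 2 of length 1, 4 of length 2, 2 of length 3. Total 9.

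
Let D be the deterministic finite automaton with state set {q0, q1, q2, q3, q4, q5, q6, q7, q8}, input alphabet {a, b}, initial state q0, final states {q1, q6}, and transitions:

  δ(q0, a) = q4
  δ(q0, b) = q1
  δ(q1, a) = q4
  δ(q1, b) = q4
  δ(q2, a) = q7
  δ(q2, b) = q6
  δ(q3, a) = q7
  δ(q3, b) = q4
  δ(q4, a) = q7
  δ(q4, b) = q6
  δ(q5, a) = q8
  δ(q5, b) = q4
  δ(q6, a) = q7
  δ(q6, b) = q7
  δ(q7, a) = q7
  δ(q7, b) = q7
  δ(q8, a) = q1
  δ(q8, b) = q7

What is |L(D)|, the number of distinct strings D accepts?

4

The useful subgraph on states {q0, q1, q4, q6} is acyclic, so L(D) is finite; the longest accepting path visits 4 useful states, giving maximum string length 3.
Counting accepting paths from q0 by length: 1 of length 1, 1 of length 2, 2 of length 3. Total 4.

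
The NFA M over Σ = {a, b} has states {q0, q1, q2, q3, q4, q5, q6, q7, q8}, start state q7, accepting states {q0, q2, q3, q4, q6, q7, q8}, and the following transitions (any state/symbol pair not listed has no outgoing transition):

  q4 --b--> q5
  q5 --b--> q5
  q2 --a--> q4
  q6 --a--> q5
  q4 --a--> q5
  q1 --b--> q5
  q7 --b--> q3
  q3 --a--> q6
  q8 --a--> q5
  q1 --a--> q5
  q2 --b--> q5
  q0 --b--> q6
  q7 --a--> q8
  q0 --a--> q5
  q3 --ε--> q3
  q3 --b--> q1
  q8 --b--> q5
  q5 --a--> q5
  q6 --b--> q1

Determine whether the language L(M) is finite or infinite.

finite

The useful states (reachable from q7 and able to reach an accepting state) are {q3, q6, q7, q8}.
Restricted to these states the transition graph has no cycle, so every accepting path has bounded length and L is finite.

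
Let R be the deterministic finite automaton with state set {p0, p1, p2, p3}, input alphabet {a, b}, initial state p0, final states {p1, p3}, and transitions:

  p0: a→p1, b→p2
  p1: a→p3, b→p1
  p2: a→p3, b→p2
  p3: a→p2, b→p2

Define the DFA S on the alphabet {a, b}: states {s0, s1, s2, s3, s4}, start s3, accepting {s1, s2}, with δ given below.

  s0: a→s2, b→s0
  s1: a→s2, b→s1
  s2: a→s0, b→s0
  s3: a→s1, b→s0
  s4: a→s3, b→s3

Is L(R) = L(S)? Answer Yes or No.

Yes

Exploring the product automaton R × S from the start pair (p0, s3), following both machines on each input symbol, reaches 4 state pairs: (p0, s3), (p1, s1), (p2, s0), (p3, s2).
R accepts in {p1, p3} and S accepts in {s1, s2}. In every reachable pair the two components are either both accepting — (p1, s1), (p3, s2) — or both non-accepting, so no string is accepted by exactly one of the machines: L(R) \ L(S) and L(S) \ L(R) are both empty.
Hence every string is accepted by R iff it is accepted by S, and the two languages coincide.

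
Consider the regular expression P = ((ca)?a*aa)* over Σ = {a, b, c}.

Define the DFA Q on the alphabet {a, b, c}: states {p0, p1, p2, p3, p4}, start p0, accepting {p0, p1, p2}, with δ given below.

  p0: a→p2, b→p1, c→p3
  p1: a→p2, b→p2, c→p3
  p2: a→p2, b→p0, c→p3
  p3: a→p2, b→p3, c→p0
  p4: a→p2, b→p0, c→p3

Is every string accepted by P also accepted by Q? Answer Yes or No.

Converting the expression P to a DFA (subset construction, then merging equivalent states) gives the minimal DFA with states {r0, r1, r2, r3, r4, r5}, start state r0, accepting states {r0, r4} and transitions r0: a→r1, b→r2, c→r3; r1: a→r4, b→r2, c→r2; r2: a→r2, b→r2, c→r2; r3: a→r5, b→r2, c→r2; r4: a→r4, b→r2, c→r3; r5: a→r1, b→r2, c→r2.
Exploring the product automaton P × Q from the start pair (r0, p0), following both machines on each input symbol, reaches 9 state pairs: (r0, p0), (r1, p2), (r2, p1), (r3, p3), (r4, p2), (r2, p0), (r2, p3), (r2, p2), (r5, p2).
P accepts in {r0, r4} and Q accepts in {p0, p1, p2}. The reachable pairs whose P-component is accepting are (r0, p0), (r4, p2); in each of them the Q-component is accepting too, so the product for L(P) \ L(Q) (P-component accepting, Q-component rejecting) has no reachable accepting pair and the difference is empty.
Hence every string in L(P) is also in L(Q).

Yes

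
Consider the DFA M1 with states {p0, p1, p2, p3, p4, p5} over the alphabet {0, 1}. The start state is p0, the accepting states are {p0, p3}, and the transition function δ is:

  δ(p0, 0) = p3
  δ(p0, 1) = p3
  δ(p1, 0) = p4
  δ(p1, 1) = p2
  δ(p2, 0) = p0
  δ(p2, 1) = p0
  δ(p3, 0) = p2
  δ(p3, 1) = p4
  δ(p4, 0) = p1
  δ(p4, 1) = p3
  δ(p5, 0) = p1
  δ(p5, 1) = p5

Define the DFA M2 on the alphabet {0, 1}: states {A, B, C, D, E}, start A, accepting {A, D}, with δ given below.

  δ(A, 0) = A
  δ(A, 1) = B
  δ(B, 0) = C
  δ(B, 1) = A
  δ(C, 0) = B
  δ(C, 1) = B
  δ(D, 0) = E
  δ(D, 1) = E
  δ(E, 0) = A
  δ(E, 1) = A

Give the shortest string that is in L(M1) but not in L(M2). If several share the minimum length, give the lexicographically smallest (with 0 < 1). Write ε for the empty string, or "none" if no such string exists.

The string 1 is accepted by M1 but not by M2.
No shorter string lies in the difference, and 1 is the lexicographically first length-1 string in L(M1) \ L(M2).

1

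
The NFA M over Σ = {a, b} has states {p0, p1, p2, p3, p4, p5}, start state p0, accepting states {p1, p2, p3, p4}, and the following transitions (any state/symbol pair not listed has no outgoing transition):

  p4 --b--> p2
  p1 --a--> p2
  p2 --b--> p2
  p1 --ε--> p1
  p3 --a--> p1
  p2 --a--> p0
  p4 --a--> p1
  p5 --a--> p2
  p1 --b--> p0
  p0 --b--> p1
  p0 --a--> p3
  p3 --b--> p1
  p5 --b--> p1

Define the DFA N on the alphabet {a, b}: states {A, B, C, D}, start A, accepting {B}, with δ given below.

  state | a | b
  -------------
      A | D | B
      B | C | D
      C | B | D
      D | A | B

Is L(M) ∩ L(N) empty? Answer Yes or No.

No

The string b is accepted by both M and N.
Hence L(M) ∩ L(N) ≠ ∅.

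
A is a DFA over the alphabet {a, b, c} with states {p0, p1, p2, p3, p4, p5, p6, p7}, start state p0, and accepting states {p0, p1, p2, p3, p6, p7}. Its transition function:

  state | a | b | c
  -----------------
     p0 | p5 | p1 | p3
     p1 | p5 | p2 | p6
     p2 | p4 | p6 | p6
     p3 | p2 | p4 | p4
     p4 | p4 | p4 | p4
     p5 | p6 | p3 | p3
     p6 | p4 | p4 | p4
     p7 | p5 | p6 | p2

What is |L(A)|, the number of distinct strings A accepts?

The useful subgraph on states {p0, p1, p2, p3, p5, p6} is acyclic, so L(A) is finite; the longest accepting path visits 6 useful states, giving maximum string length 5.
Counting accepting paths from p0 by length: 1 of length 0, 2 of length 1, 6 of length 2, 9 of length 3, 6 of length 4, 4 of length 5. Total 28.

28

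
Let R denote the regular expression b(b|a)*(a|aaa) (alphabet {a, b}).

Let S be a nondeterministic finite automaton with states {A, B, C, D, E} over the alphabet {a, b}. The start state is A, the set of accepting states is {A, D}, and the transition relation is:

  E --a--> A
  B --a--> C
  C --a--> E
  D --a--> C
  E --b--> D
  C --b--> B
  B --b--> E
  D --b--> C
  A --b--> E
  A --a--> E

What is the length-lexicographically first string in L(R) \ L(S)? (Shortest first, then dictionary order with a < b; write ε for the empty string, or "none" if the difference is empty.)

The string baa is accepted by R but not by S.
No shorter string lies in the difference, and baa is the lexicographically first length-3 string in L(R) \ L(S).

baa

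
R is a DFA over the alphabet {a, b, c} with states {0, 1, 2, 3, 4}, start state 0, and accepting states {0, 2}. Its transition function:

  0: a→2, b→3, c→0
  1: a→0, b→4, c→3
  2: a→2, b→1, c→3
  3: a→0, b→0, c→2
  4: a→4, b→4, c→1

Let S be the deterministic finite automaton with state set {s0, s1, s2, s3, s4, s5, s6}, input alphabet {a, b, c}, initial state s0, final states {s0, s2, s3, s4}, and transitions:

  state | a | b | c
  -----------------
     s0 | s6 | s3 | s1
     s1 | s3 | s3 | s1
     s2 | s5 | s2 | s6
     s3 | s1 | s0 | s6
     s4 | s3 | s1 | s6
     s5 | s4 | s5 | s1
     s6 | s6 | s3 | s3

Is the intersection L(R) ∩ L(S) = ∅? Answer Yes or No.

No

The empty string ε is accepted by both R and S.
Hence L(R) ∩ L(S) ≠ ∅.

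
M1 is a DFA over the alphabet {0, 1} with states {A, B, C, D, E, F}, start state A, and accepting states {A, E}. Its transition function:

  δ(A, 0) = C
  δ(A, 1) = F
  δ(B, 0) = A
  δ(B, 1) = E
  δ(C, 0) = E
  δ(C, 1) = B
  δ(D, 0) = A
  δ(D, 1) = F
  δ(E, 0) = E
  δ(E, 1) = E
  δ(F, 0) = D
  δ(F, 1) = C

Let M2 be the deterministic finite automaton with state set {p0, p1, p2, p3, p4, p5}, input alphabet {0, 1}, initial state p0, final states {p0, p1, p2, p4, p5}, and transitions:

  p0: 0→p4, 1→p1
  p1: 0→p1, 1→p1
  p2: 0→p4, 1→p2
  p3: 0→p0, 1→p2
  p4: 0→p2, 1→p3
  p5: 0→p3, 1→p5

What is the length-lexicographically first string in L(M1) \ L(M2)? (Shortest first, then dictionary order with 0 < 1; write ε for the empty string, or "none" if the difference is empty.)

The string 0001 is accepted by M1 but not by M2.
No shorter string lies in the difference, and 0001 is the lexicographically first length-4 string in L(M1) \ L(M2).

0001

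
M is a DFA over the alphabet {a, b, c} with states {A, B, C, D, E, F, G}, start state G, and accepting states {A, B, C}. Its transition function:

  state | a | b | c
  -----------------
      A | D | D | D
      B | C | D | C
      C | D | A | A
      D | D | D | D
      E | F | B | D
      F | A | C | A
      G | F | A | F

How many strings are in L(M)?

11

The useful subgraph on states {A, C, F, G} is acyclic, so L(M) is finite; the longest accepting path visits 4 useful states, giving maximum string length 3.
Counting accepting paths from G by length: 1 of length 1, 6 of length 2, 4 of length 3. Total 11.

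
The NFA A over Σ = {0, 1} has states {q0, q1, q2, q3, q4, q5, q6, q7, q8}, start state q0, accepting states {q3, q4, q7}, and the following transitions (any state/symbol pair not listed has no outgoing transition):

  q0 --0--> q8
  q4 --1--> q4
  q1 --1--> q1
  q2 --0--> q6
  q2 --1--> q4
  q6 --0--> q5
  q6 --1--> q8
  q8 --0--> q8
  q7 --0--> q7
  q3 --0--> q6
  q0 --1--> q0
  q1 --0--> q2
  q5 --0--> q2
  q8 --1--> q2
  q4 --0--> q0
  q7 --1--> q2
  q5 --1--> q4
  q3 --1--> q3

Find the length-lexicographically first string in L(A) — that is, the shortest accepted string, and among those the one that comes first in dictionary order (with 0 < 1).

A breadth-first search from q0 reaches an accepting state first via the path q0 → q8 → q2 → q4 on input 011.
No string of length < 3 is accepted (BFS exhausts all shorter strings without reaching an accepting state), and 011 is the lexicographically least accepting string of length 3.

011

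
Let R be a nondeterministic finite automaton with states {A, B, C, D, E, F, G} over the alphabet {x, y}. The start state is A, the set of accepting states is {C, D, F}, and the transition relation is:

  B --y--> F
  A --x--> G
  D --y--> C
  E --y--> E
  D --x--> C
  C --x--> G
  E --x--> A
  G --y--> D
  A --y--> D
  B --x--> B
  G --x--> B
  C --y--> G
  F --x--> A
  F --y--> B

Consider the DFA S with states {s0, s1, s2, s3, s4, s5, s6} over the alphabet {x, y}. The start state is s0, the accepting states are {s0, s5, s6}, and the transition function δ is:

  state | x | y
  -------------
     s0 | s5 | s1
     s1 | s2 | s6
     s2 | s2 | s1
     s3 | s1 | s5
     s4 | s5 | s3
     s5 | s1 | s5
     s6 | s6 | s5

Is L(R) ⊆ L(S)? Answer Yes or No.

No

The string y is in L(R) but not in L(S).
So L(R) ⊄ L(S).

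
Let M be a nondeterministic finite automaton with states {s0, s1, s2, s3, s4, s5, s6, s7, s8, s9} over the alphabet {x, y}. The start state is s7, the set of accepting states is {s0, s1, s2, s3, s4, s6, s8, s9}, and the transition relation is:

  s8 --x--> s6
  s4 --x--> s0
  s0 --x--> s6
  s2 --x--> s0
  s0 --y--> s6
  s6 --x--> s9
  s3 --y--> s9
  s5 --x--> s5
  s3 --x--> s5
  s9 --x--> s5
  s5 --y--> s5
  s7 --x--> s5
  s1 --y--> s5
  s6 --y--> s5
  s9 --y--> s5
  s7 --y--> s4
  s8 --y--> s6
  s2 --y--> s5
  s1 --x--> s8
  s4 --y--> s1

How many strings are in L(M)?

12

The useful subgraph on states {s0, s1, s4, s6, s7, s8, s9} is acyclic, so L(M) is finite; the longest accepting path visits 6 useful states, giving maximum string length 5.
Counting accepting paths from s7 by length: 1 of length 1, 2 of length 2, 3 of length 3, 4 of length 4, 2 of length 5. Total 12.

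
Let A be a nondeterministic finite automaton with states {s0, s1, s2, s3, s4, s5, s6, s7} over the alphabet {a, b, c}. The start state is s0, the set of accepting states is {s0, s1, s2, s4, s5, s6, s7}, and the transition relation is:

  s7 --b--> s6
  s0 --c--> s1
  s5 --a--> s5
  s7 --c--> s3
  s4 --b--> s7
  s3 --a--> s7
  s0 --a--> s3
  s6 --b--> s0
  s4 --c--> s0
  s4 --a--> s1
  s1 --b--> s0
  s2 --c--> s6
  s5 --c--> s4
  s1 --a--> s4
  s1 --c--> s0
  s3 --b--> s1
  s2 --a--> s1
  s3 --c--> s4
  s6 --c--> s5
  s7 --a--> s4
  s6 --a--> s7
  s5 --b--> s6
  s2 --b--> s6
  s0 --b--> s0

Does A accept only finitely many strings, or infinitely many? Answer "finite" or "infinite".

State s0 is reachable from the start and can reach an accepting state, and it lies on the cycle s0 → s0.
Traversing that cycle any number of times yields accepted strings of unbounded length, so the language is infinite.

infinite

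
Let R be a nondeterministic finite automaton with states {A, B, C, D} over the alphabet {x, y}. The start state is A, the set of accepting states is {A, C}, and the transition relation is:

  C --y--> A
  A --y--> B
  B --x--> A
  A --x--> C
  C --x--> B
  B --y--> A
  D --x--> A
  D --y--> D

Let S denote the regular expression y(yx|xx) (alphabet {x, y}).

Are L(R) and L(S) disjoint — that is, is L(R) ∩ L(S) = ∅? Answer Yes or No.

No

The string yxx is accepted by both R and S.
Hence L(R) ∩ L(S) ≠ ∅.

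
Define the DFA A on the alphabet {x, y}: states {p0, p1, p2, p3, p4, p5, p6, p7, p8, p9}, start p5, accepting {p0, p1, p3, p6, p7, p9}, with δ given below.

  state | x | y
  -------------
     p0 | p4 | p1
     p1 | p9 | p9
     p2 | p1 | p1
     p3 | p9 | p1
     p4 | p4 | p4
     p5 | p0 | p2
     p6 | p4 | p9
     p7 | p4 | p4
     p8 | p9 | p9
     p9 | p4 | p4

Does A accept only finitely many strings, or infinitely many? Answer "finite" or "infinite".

The useful states (reachable from p5 and able to reach an accepting state) are {p0, p1, p2, p5, p9}.
Restricted to these states the transition graph has no cycle, so every accepting path has bounded length and L is finite.

finite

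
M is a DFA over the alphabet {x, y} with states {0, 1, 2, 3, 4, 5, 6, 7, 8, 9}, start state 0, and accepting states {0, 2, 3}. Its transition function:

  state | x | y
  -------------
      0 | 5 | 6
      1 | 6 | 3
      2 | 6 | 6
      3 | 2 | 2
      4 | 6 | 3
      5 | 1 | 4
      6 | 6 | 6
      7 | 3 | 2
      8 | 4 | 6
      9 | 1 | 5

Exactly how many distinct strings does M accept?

The useful subgraph on states {0, 1, 2, 3, 4, 5} is acyclic, so L(M) is finite; the longest accepting path visits 5 useful states, giving maximum string length 4.
Counting accepting paths from 0 by length: 1 of length 0, 2 of length 3, 4 of length 4. Total 7.

7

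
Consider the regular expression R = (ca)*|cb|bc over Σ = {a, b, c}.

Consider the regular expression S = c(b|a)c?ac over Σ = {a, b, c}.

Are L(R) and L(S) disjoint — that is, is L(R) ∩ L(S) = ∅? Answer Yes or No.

Converting the expression R to a DFA (subset construction, then merging equivalent states) gives the minimal DFA with states {r0, r1, r2, r3, r4, r5, r6}, start state r0, accepting states {r0, r4, r5} and transitions r0: a→r1, b→r2, c→r3; r1: a→r1, b→r1, c→r1; r2: a→r1, b→r1, c→r4; r3: a→r5, b→r4, c→r1; r4: a→r1, b→r1, c→r1; r5: a→r1, b→r1, c→r6; r6: a→r5, b→r1, c→r1.
Converting the expression S to a DFA (subset construction, then merging equivalent states) gives the minimal DFA with states {s0, s1, s2, s3, s4, s5, s6}, start state s0, accepting states {s6} and transitions s0: a→s1, b→s1, c→s2; s1: a→s1, b→s1, c→s1; s2: a→s3, b→s3, c→s1; s3: a→s4, b→s1, c→s5; s4: a→s1, b→s1, c→s6; s5: a→s4, b→s1, c→s1; s6: a→s1, b→s1, c→s1.
Exploring the product automaton R × S from the start pair (r0, s0), following both machines on each input symbol, reaches 15 state pairs: (r0, s0), (r1, s1), (r2, s1), (r3, s2), (r4, s1), (r5, s3), (r4, s3), (r1, s4), (r6, s5), (r1, s5), (r1, s6), (r5, s4), (r6, s6), (r5, s1), (r6, s1).
R accepts in {r0, r4, r5} and S accepts in {s6}; no reachable pair has both components accepting, so no string drives both machines to acceptance simultaneously and L(R) ∩ L(S) = ∅.
So no string is accepted by both, and the intersection is empty.

Yes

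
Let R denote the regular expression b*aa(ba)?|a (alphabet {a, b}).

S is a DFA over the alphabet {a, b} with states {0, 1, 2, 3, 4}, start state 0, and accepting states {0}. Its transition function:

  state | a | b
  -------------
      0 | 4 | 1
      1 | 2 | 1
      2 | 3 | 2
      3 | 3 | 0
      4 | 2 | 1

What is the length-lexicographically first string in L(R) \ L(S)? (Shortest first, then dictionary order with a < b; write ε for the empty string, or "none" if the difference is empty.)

a

The string a is accepted by R but not by S.
No shorter string lies in the difference, and a is the lexicographically first length-1 string in L(R) \ L(S).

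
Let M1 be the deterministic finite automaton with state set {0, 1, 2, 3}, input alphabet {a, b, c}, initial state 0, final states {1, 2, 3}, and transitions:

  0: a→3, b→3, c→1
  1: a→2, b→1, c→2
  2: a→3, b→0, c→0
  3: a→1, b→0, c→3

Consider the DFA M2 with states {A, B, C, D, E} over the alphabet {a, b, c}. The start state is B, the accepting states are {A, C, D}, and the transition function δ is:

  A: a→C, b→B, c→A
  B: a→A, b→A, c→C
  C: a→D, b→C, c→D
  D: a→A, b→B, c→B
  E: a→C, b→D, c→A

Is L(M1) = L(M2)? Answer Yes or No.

Exploring the product automaton M1 × M2 from the start pair (0, B), following both machines on each input symbol, reaches 4 state pairs: (0, B), (3, A), (1, C), (2, D).
M1 accepts in {1, 2, 3} and M2 accepts in {A, C, D}. In every reachable pair the two components are either both accepting — (3, A), (1, C), (2, D) — or both non-accepting, so no string is accepted by exactly one of the machines: L(M1) \ L(M2) and L(M2) \ L(M1) are both empty.
Hence every string is accepted by M1 iff it is accepted by M2, and the two languages coincide.

Yes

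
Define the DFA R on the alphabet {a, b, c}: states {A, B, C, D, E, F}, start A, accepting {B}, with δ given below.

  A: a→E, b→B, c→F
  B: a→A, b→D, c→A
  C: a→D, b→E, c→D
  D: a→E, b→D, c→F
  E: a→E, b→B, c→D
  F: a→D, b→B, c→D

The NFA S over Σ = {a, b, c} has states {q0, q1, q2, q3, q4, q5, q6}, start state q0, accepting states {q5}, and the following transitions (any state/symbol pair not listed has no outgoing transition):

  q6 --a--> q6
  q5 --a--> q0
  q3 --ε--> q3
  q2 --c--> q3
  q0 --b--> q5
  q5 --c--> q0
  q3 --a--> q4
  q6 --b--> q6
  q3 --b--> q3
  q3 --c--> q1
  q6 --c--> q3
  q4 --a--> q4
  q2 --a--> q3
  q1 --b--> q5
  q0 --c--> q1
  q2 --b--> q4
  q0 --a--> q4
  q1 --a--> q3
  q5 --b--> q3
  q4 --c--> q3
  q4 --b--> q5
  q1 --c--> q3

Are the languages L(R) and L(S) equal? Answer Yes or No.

Yes

Exploring the product automaton R × S from the start pair (A, q0), following both machines on each input symbol, reaches 5 state pairs: (A, q0), (E, q4), (B, q5), (F, q1), (D, q3).
R accepts in {B} and S accepts in {q5}. In every reachable pair the two components are either both accepting — (B, q5) — or both non-accepting, so no string is accepted by exactly one of the machines: L(R) \ L(S) and L(S) \ L(R) are both empty.
Hence every string is accepted by R iff it is accepted by S, and the two languages coincide.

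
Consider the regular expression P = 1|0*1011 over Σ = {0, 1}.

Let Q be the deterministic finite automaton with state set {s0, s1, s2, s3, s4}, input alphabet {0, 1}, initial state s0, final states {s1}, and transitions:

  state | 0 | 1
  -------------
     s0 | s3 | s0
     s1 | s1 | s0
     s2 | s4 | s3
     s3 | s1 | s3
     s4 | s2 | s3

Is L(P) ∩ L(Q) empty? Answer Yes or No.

Converting the expression P to a DFA (subset construction, then merging equivalent states) gives the minimal DFA with states {p0, p1, p2, p3, p4, p5, p6, p7}, start state p0, accepting states {p2, p7} and transitions p0: 0→p1, 1→p2; p1: 0→p1, 1→p3; p2: 0→p4, 1→p5; p3: 0→p4, 1→p5; p4: 0→p5, 1→p6; p5: 0→p5, 1→p5; p6: 0→p5, 1→p7; p7: 0→p5, 1→p5.
Exploring the product automaton P × Q from the start pair (p0, s0), following both machines on each input symbol, reaches 15 state pairs: (p0, s0), (p1, s3), (p2, s0), (p1, s1), (p3, s3), (p4, s3), (p5, s0), (p3, s0), (p4, s1), (p5, s3), (p5, s1), (p6, s3), (p6, s0), (p7, s3), (p7, s0).
P accepts in {p2, p7} and Q accepts in {s1}; no reachable pair has both components accepting, so no string drives both machines to acceptance simultaneously and L(P) ∩ L(Q) = ∅.
So no string is accepted by both, and the intersection is empty.

Yes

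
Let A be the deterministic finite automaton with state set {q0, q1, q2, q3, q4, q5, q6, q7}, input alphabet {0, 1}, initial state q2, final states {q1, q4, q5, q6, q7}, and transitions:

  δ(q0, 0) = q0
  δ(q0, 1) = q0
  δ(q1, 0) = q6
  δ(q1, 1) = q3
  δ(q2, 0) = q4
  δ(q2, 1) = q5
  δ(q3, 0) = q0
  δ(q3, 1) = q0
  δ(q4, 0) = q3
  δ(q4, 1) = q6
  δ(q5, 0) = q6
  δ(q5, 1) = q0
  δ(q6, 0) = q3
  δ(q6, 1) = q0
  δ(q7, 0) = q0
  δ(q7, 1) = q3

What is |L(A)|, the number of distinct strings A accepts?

4

The useful subgraph on states {q2, q4, q5, q6} is acyclic, so L(A) is finite; the longest accepting path visits 3 useful states, giving maximum string length 2.
Counting accepting paths from q2 by length: 2 of length 1, 2 of length 2. Total 4.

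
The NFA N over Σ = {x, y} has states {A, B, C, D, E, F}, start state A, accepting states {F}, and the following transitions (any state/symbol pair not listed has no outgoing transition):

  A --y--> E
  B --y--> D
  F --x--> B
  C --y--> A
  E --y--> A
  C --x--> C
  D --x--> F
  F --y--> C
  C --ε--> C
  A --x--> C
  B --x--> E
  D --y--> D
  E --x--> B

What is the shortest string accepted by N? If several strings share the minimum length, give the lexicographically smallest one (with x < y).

A breadth-first search from A reaches an accepting state first via the path A → E → B → D → F on input yxyx.
No string of length < 4 is accepted (BFS exhausts all shorter strings without reaching an accepting state), and yxyx is the lexicographically least accepting string of length 4.

yxyx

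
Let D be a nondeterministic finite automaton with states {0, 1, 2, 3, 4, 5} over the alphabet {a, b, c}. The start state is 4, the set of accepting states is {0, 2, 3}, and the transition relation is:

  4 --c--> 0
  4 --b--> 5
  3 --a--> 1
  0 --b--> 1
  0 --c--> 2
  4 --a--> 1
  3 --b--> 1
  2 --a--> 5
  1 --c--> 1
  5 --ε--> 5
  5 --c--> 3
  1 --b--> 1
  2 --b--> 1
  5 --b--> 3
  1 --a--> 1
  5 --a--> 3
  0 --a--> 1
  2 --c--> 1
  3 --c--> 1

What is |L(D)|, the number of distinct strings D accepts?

The useful subgraph on states {0, 2, 3, 4, 5} is acyclic, so L(D) is finite; the longest accepting path visits 5 useful states, giving maximum string length 4.
Counting accepting paths from 4 by length: 1 of length 1, 4 of length 2, 3 of length 4. Total 8.

8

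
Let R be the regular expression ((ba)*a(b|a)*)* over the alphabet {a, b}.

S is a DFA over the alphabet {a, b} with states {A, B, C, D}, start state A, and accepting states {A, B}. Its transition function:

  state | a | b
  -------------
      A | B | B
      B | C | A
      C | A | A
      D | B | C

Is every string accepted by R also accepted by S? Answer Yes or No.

The string aa is in L(R) but not in L(S).
So L(R) ⊄ L(S).

No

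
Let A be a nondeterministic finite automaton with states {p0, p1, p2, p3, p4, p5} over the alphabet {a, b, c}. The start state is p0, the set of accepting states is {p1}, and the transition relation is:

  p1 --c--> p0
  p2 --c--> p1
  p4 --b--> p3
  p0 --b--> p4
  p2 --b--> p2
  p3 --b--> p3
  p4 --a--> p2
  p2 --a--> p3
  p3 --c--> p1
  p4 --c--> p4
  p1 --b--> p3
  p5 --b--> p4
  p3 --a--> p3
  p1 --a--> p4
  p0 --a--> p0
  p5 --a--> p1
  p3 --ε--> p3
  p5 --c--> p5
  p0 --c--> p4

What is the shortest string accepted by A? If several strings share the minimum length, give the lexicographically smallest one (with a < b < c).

A breadth-first search from p0 reaches an accepting state first via the path p0 → p4 → p2 → p1 on input bac.
No string of length < 3 is accepted (BFS exhausts all shorter strings without reaching an accepting state), and bac is the lexicographically least accepting string of length 3.

bac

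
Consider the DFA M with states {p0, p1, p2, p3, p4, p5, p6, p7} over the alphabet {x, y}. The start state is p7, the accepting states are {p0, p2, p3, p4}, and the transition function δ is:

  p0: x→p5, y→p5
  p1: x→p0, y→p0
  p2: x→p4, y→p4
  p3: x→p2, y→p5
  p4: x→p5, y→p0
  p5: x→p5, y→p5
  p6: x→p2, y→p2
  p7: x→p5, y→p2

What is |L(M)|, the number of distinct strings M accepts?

The useful subgraph on states {p0, p2, p4, p7} is acyclic, so L(M) is finite; the longest accepting path visits 4 useful states, giving maximum string length 3.
Counting accepting paths from p7 by length: 1 of length 1, 2 of length 2, 2 of length 3. Total 5.

5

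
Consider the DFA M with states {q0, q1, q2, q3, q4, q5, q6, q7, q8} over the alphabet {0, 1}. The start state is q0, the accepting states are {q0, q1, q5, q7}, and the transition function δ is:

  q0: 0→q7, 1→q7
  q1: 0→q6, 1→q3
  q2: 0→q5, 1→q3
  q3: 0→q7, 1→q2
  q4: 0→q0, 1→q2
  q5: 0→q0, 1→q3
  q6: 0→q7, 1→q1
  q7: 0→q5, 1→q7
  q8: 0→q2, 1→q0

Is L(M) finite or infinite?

State q0 is reachable from the start and can reach an accepting state, and it lies on the cycle q0 → q7 → q5 → q0.
Traversing that cycle any number of times yields accepted strings of unbounded length, so the language is infinite.

infinite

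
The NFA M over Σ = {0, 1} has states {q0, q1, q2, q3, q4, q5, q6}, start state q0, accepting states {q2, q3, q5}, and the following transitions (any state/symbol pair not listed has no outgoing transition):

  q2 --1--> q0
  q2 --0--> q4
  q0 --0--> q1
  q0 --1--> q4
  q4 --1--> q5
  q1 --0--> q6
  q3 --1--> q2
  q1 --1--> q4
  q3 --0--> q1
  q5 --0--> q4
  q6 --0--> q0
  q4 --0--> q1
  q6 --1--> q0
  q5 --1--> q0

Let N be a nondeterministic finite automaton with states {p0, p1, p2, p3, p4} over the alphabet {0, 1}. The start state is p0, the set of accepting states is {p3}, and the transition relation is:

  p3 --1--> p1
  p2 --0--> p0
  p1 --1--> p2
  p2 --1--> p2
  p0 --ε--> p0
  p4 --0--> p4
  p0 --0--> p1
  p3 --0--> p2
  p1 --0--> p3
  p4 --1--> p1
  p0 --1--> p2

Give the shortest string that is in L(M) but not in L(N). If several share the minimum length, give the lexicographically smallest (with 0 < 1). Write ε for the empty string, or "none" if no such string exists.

The string 11 is accepted by M but not by N.
No shorter string lies in the difference, and 11 is the lexicographically first length-2 string in L(M) \ L(N).

11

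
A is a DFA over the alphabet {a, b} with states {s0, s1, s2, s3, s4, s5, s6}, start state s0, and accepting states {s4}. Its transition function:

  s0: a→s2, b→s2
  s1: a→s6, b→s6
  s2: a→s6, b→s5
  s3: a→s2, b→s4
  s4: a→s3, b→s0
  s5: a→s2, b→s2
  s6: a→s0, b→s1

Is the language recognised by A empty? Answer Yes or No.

Yes

The states reachable from the start state are {s0, s1, s2, s5, s6}.
None of the accepting states {s4} is reachable, so no string is accepted and L(A) = ∅.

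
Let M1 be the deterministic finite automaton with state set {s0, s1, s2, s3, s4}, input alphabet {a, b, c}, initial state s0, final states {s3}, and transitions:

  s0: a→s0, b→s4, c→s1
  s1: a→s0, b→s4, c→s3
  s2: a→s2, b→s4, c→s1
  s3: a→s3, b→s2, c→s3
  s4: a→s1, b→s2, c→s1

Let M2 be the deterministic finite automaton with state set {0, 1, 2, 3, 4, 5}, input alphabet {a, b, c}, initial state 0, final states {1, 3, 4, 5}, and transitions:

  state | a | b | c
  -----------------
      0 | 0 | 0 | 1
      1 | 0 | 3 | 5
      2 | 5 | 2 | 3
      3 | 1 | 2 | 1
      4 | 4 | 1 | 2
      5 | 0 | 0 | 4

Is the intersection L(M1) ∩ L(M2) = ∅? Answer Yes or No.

No

The string cc is accepted by both M1 and M2.
Hence L(M1) ∩ L(M2) ≠ ∅.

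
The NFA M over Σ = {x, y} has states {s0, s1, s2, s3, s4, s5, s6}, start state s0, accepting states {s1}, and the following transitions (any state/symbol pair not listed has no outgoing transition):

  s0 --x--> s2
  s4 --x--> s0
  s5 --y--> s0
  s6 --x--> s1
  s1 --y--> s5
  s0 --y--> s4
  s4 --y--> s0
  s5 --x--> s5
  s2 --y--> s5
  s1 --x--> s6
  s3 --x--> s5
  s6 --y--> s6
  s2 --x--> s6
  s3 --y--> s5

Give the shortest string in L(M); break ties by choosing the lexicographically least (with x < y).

xxx

A breadth-first search from s0 reaches an accepting state first via the path s0 → s2 → s6 → s1 on input xxx.
No string of length < 3 is accepted (BFS exhausts all shorter strings without reaching an accepting state), and xxx is the lexicographically least accepting string of length 3.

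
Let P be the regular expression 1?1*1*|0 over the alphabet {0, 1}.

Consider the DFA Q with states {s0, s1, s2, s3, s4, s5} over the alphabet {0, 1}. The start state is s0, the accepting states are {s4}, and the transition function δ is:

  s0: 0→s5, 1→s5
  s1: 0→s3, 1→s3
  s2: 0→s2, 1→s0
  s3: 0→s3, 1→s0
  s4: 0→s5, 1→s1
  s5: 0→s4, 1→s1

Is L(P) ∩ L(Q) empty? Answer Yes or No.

Converting the expression P to a DFA (subset construction, then merging equivalent states) gives the minimal DFA with states {p0, p1, p2, p3}, start state p0, accepting states {p0, p1, p2} and transitions p0: 0→p1, 1→p2; p1: 0→p3, 1→p3; p2: 0→p3, 1→p2; p3: 0→p3, 1→p3.
Exploring the product automaton P × Q from the start pair (p0, s0), following both machines on each input symbol, reaches 11 state pairs: (p0, s0), (p1, s5), (p2, s5), (p3, s4), (p3, s1), (p2, s1), (p3, s5), (p3, s3), (p2, s3), (p3, s0), (p2, s0).
P accepts in {p0, p1, p2} and Q accepts in {s4}; no reachable pair has both components accepting, so no string drives both machines to acceptance simultaneously and L(P) ∩ L(Q) = ∅.
So no string is accepted by both, and the intersection is empty.

Yes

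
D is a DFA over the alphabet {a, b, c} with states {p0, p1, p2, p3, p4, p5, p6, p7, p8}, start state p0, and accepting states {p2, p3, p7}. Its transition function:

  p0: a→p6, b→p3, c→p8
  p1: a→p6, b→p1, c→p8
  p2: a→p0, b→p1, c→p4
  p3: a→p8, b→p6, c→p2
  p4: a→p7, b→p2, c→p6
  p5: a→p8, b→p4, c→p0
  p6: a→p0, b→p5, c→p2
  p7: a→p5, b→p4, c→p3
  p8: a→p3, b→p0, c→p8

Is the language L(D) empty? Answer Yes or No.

No

The string b is accepted: the run p0 → p3 ends in the accepting state p3.
Since at least one string is accepted, L(D) is not empty.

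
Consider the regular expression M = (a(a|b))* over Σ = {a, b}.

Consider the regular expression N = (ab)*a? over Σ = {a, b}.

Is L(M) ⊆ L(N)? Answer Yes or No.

No

The string aa is in L(M) but not in L(N).
So L(M) ⊄ L(N).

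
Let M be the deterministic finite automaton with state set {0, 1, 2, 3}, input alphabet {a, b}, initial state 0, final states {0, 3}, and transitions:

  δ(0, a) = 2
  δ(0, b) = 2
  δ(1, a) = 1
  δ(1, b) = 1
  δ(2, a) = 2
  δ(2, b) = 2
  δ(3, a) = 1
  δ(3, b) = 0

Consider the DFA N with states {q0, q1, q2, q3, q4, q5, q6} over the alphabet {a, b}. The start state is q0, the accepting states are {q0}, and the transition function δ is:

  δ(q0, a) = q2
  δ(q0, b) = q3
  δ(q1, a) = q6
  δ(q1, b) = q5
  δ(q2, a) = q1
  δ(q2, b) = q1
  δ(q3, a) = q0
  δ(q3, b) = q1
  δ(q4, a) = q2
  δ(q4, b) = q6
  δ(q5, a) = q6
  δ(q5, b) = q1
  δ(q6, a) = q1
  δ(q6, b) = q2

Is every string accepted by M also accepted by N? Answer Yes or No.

Yes

Exploring the product automaton M × N from the start pair (0, q0), following both machines on each input symbol, reaches 7 state pairs: (0, q0), (2, q2), (2, q3), (2, q1), (2, q0), (2, q6), (2, q5).
M accepts in {0, 3} and N accepts in {q0}. The reachable pairs whose M-component is accepting are (0, q0); in each of them the N-component is accepting too, so the product for L(M) \ L(N) (M-component accepting, N-component rejecting) has no reachable accepting pair and the difference is empty.
Hence every string in L(M) is also in L(N).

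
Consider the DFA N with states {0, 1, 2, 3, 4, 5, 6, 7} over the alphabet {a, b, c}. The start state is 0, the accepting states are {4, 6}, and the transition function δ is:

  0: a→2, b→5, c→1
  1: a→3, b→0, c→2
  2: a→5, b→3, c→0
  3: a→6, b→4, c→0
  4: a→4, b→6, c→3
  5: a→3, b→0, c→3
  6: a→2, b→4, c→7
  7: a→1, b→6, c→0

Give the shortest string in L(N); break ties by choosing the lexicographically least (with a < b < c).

A breadth-first search from 0 reaches an accepting state first via the path 0 → 2 → 3 → 6 on input aba.
No string of length < 3 is accepted (BFS exhausts all shorter strings without reaching an accepting state), and aba is the lexicographically least accepting string of length 3.

aba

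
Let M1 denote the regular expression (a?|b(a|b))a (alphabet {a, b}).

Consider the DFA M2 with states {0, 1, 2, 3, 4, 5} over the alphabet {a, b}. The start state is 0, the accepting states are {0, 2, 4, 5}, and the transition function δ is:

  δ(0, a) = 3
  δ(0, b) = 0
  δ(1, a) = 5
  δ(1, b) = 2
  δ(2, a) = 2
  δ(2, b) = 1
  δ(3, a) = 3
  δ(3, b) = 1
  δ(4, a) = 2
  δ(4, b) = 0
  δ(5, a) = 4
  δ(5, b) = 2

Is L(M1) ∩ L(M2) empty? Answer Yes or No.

Yes

Converting the expression M1 to a DFA (subset construction, then merging equivalent states) gives the minimal DFA with states {r0, r1, r2, r3, r4, r5}, start state r0, accepting states {r1, r3} and transitions r0: a→r1, b→r2; r1: a→r3, b→r4; r2: a→r5, b→r5; r3: a→r4, b→r4; r4: a→r4, b→r4; r5: a→r3, b→r4.
Exploring the product automaton M1 × M2 from the start pair (r0, 0), following both machines on each input symbol, reaches 12 state pairs: (r0, 0), (r1, 3), (r2, 0), (r3, 3), (r4, 1), (r5, 3), (r5, 0), (r4, 3), (r4, 5), (r4, 2), (r4, 0), (r4, 4).
M1 accepts in {r1, r3} and M2 accepts in {0, 2, 4, 5}; no reachable pair has both components accepting, so no string drives both machines to acceptance simultaneously and L(M1) ∩ L(M2) = ∅.
So no string is accepted by both, and the intersection is empty.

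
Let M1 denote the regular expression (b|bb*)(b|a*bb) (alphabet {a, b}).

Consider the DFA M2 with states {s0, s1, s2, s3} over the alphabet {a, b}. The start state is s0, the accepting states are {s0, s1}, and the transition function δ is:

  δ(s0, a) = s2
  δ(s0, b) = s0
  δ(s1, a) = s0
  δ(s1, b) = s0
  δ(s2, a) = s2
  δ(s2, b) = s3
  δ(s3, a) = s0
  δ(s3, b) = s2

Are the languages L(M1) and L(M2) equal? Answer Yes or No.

No

The string babb is accepted by M1 but rejected by M2.
So L(M1) ≠ L(M2).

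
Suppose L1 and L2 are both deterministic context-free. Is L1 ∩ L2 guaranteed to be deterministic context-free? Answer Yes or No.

DCFLs are closed under complement (normalise the DPDA to read all of its input, then flip the verdict). If they were also closed under intersection, De Morgan would make them closed under union; but {aⁿbⁿ : n≥0} and {aⁿb²ⁿ : n≥0} are DCFLs (push the a's; pop one per b, respectively one per two b's) whose union no deterministic PDA accepts: a DPDA for it would have a single run on aⁿb²ⁿ, accepting after the prefix aⁿbⁿ and accepting again after n more b's; an ordinary PDA that simulates it on a's and b's and, at any moment when it is accepting, may switch to reading only a fresh letter c while feeding each c to the simulation as a b, would accept aⁱbʲcᵏ (k≥1) exactly when both aⁱbʲ and aⁱbʲ⁺ᵏ are in the language, i.e. its language intersected with the regular set a*b*c⁺ would be exactly {aⁿbⁿcⁿ : n≥1} — impossible, since context-free languages are closed under intersection with regular sets and {aⁿbⁿcⁿ} is not context-free.

No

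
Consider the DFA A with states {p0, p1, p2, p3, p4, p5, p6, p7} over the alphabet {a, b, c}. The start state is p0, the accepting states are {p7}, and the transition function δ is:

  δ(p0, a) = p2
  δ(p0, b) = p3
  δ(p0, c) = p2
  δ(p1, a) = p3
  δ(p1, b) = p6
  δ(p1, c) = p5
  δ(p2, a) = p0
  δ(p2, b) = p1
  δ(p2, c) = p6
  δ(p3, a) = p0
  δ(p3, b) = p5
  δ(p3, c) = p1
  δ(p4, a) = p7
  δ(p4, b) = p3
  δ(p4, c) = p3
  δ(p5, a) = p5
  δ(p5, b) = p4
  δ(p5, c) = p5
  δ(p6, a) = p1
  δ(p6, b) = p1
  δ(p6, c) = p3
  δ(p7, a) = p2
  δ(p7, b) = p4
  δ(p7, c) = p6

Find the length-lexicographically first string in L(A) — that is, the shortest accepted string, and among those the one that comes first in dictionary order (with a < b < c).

bbba

A breadth-first search from p0 reaches an accepting state first via the path p0 → p3 → p5 → p4 → p7 on input bbba.
No string of length < 4 is accepted (BFS exhausts all shorter strings without reaching an accepting state), and bbba is the lexicographically least accepting string of length 4.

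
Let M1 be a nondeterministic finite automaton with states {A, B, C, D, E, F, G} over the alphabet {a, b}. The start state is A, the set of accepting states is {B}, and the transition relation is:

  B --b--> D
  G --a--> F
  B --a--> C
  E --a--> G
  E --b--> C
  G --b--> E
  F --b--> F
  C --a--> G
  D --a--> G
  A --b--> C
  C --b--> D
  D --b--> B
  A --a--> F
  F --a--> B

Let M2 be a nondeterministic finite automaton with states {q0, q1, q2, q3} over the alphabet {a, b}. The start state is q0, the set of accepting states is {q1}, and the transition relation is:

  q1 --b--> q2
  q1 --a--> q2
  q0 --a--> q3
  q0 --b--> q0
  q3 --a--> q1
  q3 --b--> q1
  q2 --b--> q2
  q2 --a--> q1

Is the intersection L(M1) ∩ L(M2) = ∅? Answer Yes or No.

The string aa is accepted by both M1 and M2.
Hence L(M1) ∩ L(M2) ≠ ∅.

No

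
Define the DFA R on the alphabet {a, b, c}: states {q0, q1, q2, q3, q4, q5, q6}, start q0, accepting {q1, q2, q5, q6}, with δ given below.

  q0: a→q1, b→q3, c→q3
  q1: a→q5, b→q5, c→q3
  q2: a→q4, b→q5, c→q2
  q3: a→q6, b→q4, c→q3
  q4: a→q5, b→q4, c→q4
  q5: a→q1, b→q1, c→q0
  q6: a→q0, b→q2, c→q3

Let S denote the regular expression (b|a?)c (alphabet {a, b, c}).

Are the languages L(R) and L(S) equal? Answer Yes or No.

No

The string a is accepted by R but rejected by S.
So L(R) ≠ L(S).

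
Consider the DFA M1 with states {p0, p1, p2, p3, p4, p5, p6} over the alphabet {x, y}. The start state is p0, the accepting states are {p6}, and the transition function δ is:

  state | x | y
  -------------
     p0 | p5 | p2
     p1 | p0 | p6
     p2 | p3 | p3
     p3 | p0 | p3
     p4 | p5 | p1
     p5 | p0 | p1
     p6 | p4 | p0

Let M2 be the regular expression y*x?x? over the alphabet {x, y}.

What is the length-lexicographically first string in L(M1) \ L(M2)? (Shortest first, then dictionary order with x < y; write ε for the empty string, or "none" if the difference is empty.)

The string xyy is accepted by M1 but not by M2.
No shorter string lies in the difference, and xyy is the lexicographically first length-3 string in L(M1) \ L(M2).

xyy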